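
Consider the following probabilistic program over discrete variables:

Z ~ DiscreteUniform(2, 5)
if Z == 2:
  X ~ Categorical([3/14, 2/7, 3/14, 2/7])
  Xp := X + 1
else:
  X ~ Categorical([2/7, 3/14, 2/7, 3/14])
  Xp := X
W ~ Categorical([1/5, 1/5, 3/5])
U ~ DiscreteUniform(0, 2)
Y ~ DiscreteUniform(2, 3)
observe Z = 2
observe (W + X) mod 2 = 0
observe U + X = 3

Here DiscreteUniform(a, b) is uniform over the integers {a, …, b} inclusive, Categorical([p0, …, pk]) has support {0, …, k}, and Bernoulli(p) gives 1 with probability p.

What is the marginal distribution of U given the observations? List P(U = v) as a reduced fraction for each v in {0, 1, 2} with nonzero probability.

P(U=0) = 1/5, P(U=1) = 3/5, P(U=2) = 1/5

Enumerate traces; 8 have nonzero weight after conditioning:
  (Z=2, X=1, W=1, U=2, Y=2) weight 1/420
  (Z=2, X=1, W=1, U=2, Y=3) weight 1/420
  (Z=2, X=2, W=0, U=1, Y=2) weight 1/560
  (Z=2, X=2, W=0, U=1, Y=3) weight 1/560
  (Z=2, X=2, W=2, U=1, Y=2) weight 3/560
  (Z=2, X=2, W=2, U=1, Y=3) weight 3/560
  (Z=2, X=3, W=1, U=0, Y=2) weight 1/420
  (Z=2, X=3, W=1, U=0, Y=3) weight 1/420
Group by U:
  weight(U=0) = 1/210
  weight(U=1) = 1/70
  weight(U=2) = 1/210
Total weight = 1/210 + 1/70 + 1/210 = 1/42
P(U=0 | obs) = 1/210 / 1/42 = 1/5
P(U=1 | obs) = 1/70 / 1/42 = 3/5
P(U=2 | obs) = 1/210 / 1/42 = 1/5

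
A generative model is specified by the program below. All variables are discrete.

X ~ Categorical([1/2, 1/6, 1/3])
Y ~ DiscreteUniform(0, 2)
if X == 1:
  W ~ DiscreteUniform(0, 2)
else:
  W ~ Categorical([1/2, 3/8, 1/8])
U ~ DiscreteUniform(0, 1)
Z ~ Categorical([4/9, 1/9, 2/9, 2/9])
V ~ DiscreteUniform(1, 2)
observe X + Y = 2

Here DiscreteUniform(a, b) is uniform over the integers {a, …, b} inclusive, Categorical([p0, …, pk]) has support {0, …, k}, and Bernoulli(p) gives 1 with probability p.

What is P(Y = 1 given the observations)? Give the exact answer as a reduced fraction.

Enumerate traces; 144 have nonzero weight after conditioning:
  (X=0, Y=2, W=0, U=0, Z=0, V=1) weight 1/108
  (X=0, Y=2, W=0, U=0, Z=0, V=2) weight 1/108
  (X=0, Y=2, W=0, U=0, Z=1, V=1) weight 1/432
  (X=0, Y=2, W=0, U=0, Z=1, V=2) weight 1/432
  (X=0, Y=2, W=0, U=0, Z=2, V=1) weight 1/216
  (X=0, Y=2, W=0, U=0, Z=2, V=2) weight 1/216
  (X=0, Y=2, W=0, U=0, Z=3, V=1) weight 1/216
  (X=0, Y=2, W=0, U=0, Z=3, V=2) weight 1/216
  (X=1, Y=1, W=0, U=0, Z=0, V=1) weight 1/486
  (X=2, Y=0, W=0, U=0, Z=0, V=1) weight 1/162
  … 134 more
Group by Y:
  weight(Y=0) = 1/9
  weight(Y=1) = 1/18
  weight(Y=2) = 1/6
Total weight = 1/9 + 1/18 + 1/6 = 1/3
P(Y=0 | obs) = 1/9 / 1/3 = 1/3
P(Y=1 | obs) = 1/18 / 1/3 = 1/6
P(Y=2 | obs) = 1/6 / 1/3 = 1/2

P(Y = 1 | obs) = 1/6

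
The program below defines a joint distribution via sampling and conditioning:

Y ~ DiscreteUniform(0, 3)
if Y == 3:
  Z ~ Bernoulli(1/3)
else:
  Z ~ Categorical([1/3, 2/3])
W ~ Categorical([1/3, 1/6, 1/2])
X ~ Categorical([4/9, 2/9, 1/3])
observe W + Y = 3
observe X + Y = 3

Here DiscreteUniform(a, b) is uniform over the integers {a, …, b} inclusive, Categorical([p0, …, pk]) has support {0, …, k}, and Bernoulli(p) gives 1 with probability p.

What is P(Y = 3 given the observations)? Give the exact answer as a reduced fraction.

Enumerate traces; 6 have nonzero weight after conditioning:
  (Y=1, Z=0, W=2, X=2) weight 1/72
  (Y=1, Z=1, W=2, X=2) weight 1/36
  (Y=2, Z=0, W=1, X=1) weight 1/324
  (Y=2, Z=1, W=1, X=1) weight 1/162
  (Y=3, Z=0, W=0, X=0) weight 2/81
  (Y=3, Z=1, W=0, X=0) weight 1/81
Group by Y:
  weight(Y=1) = 1/24
  weight(Y=2) = 1/108
  weight(Y=3) = 1/27
Total weight = 1/24 + 1/108 + 1/27 = 19/216
P(Y=1 | obs) = 1/24 / 19/216 = 9/19
P(Y=2 | obs) = 1/108 / 19/216 = 2/19
P(Y=3 | obs) = 1/27 / 19/216 = 8/19

P(Y = 3 | obs) = 8/19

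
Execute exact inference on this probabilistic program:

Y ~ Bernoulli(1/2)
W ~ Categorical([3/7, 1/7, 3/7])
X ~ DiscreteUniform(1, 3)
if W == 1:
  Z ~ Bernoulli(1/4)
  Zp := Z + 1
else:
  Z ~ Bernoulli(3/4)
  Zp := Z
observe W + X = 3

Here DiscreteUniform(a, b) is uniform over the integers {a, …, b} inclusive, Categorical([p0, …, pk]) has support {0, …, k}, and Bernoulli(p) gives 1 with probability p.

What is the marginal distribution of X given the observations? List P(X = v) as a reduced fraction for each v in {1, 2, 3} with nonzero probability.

P(X=1) = 3/7, P(X=2) = 1/7, P(X=3) = 3/7

Enumerate traces; 12 have nonzero weight after conditioning:
  (Y=0, W=0, X=3, Z=0) weight 1/56
  (Y=0, W=0, X=3, Z=1) weight 3/56
  (Y=0, W=1, X=2, Z=0) weight 1/56
  (Y=0, W=1, X=2, Z=1) weight 1/168
  (Y=0, W=2, X=1, Z=0) weight 1/56
  (Y=0, W=2, X=1, Z=1) weight 3/56
  (Y=1, W=0, X=3, Z=0) weight 1/56
  (Y=1, W=0, X=3, Z=1) weight 3/56
  … 4 more
Group by X:
  weight(X=1) = 1/7
  weight(X=2) = 1/21
  weight(X=3) = 1/7
Total weight = 1/7 + 1/21 + 1/7 = 1/3
P(X=1 | obs) = 1/7 / 1/3 = 3/7
P(X=2 | obs) = 1/21 / 1/3 = 1/7
P(X=3 | obs) = 1/7 / 1/3 = 3/7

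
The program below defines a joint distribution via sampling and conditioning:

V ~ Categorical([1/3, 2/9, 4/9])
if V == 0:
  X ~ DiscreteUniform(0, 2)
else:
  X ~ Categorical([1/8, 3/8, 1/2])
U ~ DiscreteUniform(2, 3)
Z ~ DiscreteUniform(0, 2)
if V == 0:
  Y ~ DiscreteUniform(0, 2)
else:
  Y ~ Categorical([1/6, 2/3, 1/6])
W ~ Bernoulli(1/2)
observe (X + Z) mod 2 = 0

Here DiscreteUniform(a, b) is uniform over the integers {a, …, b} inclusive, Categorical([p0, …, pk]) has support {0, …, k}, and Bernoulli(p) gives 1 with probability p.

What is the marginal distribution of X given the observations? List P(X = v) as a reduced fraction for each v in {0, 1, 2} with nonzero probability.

Enumerate traces; 180 have nonzero weight after conditioning:
  (V=0, X=0, U=2, Z=0, Y=0, W=0) weight 1/324
  (V=0, X=0, U=2, Z=0, Y=0, W=1) weight 1/324
  (V=0, X=0, U=2, Z=0, Y=1, W=0) weight 1/324
  (V=0, X=0, U=2, Z=0, Y=1, W=1) weight 1/324
  (V=0, X=0, U=2, Z=0, Y=2, W=0) weight 1/324
  (V=0, X=0, U=2, Z=0, Y=2, W=1) weight 1/324
  (V=0, X=0, U=2, Z=2, Y=0, W=0) weight 1/324
  (V=0, X=0, U=2, Z=2, Y=0, W=1) weight 1/324
  (V=0, X=1, U=2, Z=1, Y=0, W=0) weight 1/324
  (V=0, X=2, U=2, Z=0, Y=0, W=0) weight 1/324
  … 170 more
Group by X:
  weight(X=0) = 7/54
  weight(X=1) = 13/108
  weight(X=2) = 8/27
Total weight = 7/54 + 13/108 + 8/27 = 59/108
P(X=0 | obs) = 7/54 / 59/108 = 14/59
P(X=1 | obs) = 13/108 / 59/108 = 13/59
P(X=2 | obs) = 8/27 / 59/108 = 32/59

P(X=0) = 14/59, P(X=1) = 13/59, P(X=2) = 32/59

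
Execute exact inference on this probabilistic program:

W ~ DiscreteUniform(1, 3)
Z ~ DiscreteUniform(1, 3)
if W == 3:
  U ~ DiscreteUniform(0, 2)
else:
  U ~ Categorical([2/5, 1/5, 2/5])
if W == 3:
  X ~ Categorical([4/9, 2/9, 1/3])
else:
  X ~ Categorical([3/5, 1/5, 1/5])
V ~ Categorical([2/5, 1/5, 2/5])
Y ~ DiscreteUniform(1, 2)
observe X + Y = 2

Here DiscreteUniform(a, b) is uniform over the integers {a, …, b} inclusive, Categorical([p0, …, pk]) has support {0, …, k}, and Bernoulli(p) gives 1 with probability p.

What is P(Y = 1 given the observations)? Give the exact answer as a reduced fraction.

Enumerate traces; 162 have nonzero weight after conditioning:
  (W=1, Z=1, U=0, X=0, V=0, Y=2) weight 2/375
  (W=1, Z=1, U=0, X=0, V=1, Y=2) weight 1/375
  (W=1, Z=1, U=0, X=0, V=2, Y=2) weight 2/375
  (W=1, Z=1, U=0, X=1, V=0, Y=1) weight 2/1125
  (W=1, Z=1, U=0, X=1, V=1, Y=1) weight 1/1125
  (W=1, Z=1, U=0, X=1, V=2, Y=1) weight 2/1125
  (W=1, Z=1, U=1, X=0, V=0, Y=2) weight 1/375
  (W=1, Z=1, U=1, X=0, V=1, Y=2) weight 1/750
  … 154 more
Group by Y:
  weight(Y=1) = 14/135
  weight(Y=2) = 37/135
Total weight = 14/135 + 37/135 = 17/45
P(Y=1 | obs) = 14/135 / 17/45 = 14/51
P(Y=2 | obs) = 37/135 / 17/45 = 37/51

P(Y = 1 | obs) = 14/51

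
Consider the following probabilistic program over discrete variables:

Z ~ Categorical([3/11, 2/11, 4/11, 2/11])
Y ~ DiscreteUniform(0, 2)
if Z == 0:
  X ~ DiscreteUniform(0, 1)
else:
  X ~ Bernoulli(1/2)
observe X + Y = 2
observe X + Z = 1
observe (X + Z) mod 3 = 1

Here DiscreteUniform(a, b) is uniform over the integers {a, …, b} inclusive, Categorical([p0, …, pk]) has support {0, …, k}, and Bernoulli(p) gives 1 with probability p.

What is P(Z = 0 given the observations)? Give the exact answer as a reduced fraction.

P(Z = 0 | obs) = 3/5

Enumerate traces; 2 have nonzero weight after conditioning:
  (Z=0, Y=1, X=1) weight 1/22
  (Z=1, Y=2, X=0) weight 1/33
Group by Z:
  weight(Z=0) = 1/22
  weight(Z=1) = 1/33
Total weight = 1/22 + 1/33 = 5/66
P(Z=0 | obs) = 1/22 / 5/66 = 3/5
P(Z=1 | obs) = 1/33 / 5/66 = 2/5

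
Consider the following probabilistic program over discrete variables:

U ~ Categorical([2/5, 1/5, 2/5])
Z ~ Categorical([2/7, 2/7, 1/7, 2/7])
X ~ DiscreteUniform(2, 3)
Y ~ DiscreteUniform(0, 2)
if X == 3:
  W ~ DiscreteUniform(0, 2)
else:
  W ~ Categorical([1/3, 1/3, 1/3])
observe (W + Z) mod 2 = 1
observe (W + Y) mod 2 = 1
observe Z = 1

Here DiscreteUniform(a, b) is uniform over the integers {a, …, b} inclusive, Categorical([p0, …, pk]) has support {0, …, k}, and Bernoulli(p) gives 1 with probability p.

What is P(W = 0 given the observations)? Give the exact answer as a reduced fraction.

P(W = 0 | obs) = 1/2

Enumerate traces; 12 have nonzero weight after conditioning:
  (U=0, Z=1, X=2, Y=1, W=0) weight 2/315
  (U=0, Z=1, X=2, Y=1, W=2) weight 2/315
  (U=0, Z=1, X=3, Y=1, W=0) weight 2/315
  (U=0, Z=1, X=3, Y=1, W=2) weight 2/315
  (U=1, Z=1, X=2, Y=1, W=0) weight 1/315
  (U=1, Z=1, X=2, Y=1, W=2) weight 1/315
  (U=1, Z=1, X=3, Y=1, W=0) weight 1/315
  (U=1, Z=1, X=3, Y=1, W=2) weight 1/315
  … 4 more
Group by W:
  weight(W=0) = 2/63
  weight(W=2) = 2/63
Total weight = 2/63 + 2/63 = 4/63
P(W=0 | obs) = 2/63 / 4/63 = 1/2
P(W=2 | obs) = 2/63 / 4/63 = 1/2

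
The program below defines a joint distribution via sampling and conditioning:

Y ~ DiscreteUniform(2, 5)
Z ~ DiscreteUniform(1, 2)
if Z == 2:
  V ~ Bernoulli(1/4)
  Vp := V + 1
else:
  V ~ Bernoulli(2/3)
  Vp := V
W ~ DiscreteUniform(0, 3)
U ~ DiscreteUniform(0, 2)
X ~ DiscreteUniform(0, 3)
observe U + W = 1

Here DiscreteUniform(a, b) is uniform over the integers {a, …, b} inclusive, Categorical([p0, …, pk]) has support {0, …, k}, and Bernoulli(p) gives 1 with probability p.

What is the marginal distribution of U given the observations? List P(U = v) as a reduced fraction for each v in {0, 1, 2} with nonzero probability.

Enumerate traces; 128 have nonzero weight after conditioning:
  (Y=2, Z=1, V=0, W=0, U=1, X=0) weight 1/1152
  (Y=2, Z=1, V=0, W=0, U=1, X=1) weight 1/1152
  (Y=2, Z=1, V=0, W=0, U=1, X=2) weight 1/1152
  (Y=2, Z=1, V=0, W=0, U=1, X=3) weight 1/1152
  (Y=2, Z=1, V=0, W=1, U=0, X=0) weight 1/1152
  (Y=2, Z=1, V=0, W=1, U=0, X=1) weight 1/1152
  (Y=2, Z=1, V=0, W=1, U=0, X=2) weight 1/1152
  (Y=2, Z=1, V=0, W=1, U=0, X=3) weight 1/1152
  … 120 more
Group by U:
  weight(U=0) = 1/12
  weight(U=1) = 1/12
Total weight = 1/12 + 1/12 = 1/6
P(U=0 | obs) = 1/12 / 1/6 = 1/2
P(U=1 | obs) = 1/12 / 1/6 = 1/2

P(U=0) = 1/2, P(U=1) = 1/2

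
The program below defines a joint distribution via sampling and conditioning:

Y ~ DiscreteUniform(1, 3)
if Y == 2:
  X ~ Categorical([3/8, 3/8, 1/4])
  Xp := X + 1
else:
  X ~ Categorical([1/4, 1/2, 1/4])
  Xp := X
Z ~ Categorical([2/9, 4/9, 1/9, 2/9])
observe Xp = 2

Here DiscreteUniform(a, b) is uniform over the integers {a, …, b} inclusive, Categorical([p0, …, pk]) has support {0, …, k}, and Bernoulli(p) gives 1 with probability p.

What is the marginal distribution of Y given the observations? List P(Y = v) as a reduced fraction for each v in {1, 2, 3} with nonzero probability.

Enumerate traces; 12 have nonzero weight after conditioning:
  (Y=1, X=2, Z=0) weight 1/54
  (Y=1, X=2, Z=1) weight 1/27
  (Y=1, X=2, Z=2) weight 1/108
  (Y=1, X=2, Z=3) weight 1/54
  (Y=2, X=1, Z=0) weight 1/36
  (Y=2, X=1, Z=1) weight 1/18
  (Y=2, X=1, Z=2) weight 1/72
  (Y=2, X=1, Z=3) weight 1/36
  (Y=3, X=2, Z=0) weight 1/54
  … 3 more
Group by Y:
  weight(Y=1) = 1/12
  weight(Y=2) = 1/8
  weight(Y=3) = 1/12
Total weight = 1/12 + 1/8 + 1/12 = 7/24
P(Y=1 | obs) = 1/12 / 7/24 = 2/7
P(Y=2 | obs) = 1/8 / 7/24 = 3/7
P(Y=3 | obs) = 1/12 / 7/24 = 2/7

P(Y=1) = 2/7, P(Y=2) = 3/7, P(Y=3) = 2/7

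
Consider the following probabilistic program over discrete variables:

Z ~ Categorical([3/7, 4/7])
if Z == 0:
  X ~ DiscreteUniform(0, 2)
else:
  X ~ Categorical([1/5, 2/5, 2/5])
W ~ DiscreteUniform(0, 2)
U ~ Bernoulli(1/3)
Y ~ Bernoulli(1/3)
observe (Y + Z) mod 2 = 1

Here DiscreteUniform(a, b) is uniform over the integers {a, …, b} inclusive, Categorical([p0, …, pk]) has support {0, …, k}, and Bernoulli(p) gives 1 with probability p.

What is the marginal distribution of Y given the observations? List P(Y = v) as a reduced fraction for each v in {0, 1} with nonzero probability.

P(Y=0) = 8/11, P(Y=1) = 3/11

Enumerate traces; 36 have nonzero weight after conditioning:
  (Z=0, X=0, W=0, U=0, Y=1) weight 2/189
  (Z=0, X=0, W=0, U=1, Y=1) weight 1/189
  (Z=0, X=0, W=1, U=0, Y=1) weight 2/189
  (Z=0, X=0, W=1, U=1, Y=1) weight 1/189
  (Z=0, X=0, W=2, U=0, Y=1) weight 2/189
  (Z=0, X=0, W=2, U=1, Y=1) weight 1/189
  (Z=0, X=1, W=0, U=0, Y=1) weight 2/189
  (Z=0, X=1, W=0, U=1, Y=1) weight 1/189
  (Z=1, X=0, W=0, U=0, Y=0) weight 16/945
  … 27 more
Group by Y:
  weight(Y=0) = 8/21
  weight(Y=1) = 1/7
Total weight = 8/21 + 1/7 = 11/21
P(Y=0 | obs) = 8/21 / 11/21 = 8/11
P(Y=1 | obs) = 1/7 / 11/21 = 3/11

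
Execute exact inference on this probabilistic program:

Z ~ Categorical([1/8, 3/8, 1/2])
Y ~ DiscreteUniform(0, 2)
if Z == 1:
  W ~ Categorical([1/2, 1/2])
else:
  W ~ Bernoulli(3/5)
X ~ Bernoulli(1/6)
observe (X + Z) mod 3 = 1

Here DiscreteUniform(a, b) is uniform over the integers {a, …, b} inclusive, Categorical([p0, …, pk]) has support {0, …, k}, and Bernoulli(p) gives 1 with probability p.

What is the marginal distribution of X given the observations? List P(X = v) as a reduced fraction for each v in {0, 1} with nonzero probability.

P(X=0) = 15/16, P(X=1) = 1/16

Enumerate traces; 12 have nonzero weight after conditioning:
  (Z=0, Y=0, W=0, X=1) weight 1/360
  (Z=0, Y=0, W=1, X=1) weight 1/240
  (Z=0, Y=1, W=0, X=1) weight 1/360
  (Z=0, Y=1, W=1, X=1) weight 1/240
  (Z=0, Y=2, W=0, X=1) weight 1/360
  (Z=0, Y=2, W=1, X=1) weight 1/240
  (Z=1, Y=0, W=0, X=0) weight 5/96
  (Z=1, Y=0, W=1, X=0) weight 5/96
  … 4 more
Group by X:
  weight(X=0) = 5/16
  weight(X=1) = 1/48
Total weight = 5/16 + 1/48 = 1/3
P(X=0 | obs) = 5/16 / 1/3 = 15/16
P(X=1 | obs) = 1/48 / 1/3 = 1/16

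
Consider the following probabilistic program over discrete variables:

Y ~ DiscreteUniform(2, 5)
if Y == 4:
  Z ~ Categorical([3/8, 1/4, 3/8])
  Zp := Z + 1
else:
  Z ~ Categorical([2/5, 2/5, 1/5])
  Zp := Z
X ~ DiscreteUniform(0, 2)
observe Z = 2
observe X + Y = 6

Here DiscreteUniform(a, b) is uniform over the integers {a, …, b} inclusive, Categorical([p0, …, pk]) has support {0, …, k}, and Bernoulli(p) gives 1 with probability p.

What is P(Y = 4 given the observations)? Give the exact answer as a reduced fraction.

Enumerate traces; 2 have nonzero weight after conditioning:
  (Y=4, Z=2, X=2) weight 1/32
  (Y=5, Z=2, X=1) weight 1/60
Group by Y:
  weight(Y=4) = 1/32
  weight(Y=5) = 1/60
Total weight = 1/32 + 1/60 = 23/480
P(Y=4 | obs) = 1/32 / 23/480 = 15/23
P(Y=5 | obs) = 1/60 / 23/480 = 8/23

P(Y = 4 | obs) = 15/23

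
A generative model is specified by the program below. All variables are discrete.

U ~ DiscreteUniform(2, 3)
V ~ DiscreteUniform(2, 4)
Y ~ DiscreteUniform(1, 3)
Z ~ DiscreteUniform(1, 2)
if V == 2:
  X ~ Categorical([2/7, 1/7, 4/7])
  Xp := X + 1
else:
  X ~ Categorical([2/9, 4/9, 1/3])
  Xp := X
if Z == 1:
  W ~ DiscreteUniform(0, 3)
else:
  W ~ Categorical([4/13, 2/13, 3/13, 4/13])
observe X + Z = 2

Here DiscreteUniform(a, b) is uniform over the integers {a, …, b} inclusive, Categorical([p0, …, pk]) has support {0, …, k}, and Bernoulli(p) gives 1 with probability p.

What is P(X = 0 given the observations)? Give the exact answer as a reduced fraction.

P(X = 0 | obs) = 46/111

Enumerate traces; 144 have nonzero weight after conditioning:
  (U=2, V=2, Y=1, Z=1, X=1, W=0) weight 1/1008
  (U=2, V=2, Y=1, Z=1, X=1, W=1) weight 1/1008
  (U=2, V=2, Y=1, Z=1, X=1, W=2) weight 1/1008
  (U=2, V=2, Y=1, Z=1, X=1, W=3) weight 1/1008
  (U=2, V=2, Y=1, Z=2, X=0, W=0) weight 2/819
  (U=2, V=2, Y=1, Z=2, X=0, W=1) weight 1/819
  (U=2, V=2, Y=1, Z=2, X=0, W=2) weight 1/546
  (U=2, V=2, Y=1, Z=2, X=0, W=3) weight 2/819
  … 136 more
Group by X:
  weight(X=0) = 23/189
  weight(X=1) = 65/378
Total weight = 23/189 + 65/378 = 37/126
P(X=0 | obs) = 23/189 / 37/126 = 46/111
P(X=1 | obs) = 65/378 / 37/126 = 65/111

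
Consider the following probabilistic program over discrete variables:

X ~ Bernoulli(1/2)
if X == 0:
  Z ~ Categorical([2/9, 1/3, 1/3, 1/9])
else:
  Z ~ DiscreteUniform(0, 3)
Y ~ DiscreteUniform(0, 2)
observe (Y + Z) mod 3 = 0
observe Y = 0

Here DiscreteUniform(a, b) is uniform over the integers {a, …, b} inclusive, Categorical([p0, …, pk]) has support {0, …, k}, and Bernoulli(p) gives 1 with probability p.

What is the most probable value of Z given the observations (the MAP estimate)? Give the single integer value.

argmax_v P(Z = v | obs) = 0

Enumerate traces; 4 have nonzero weight after conditioning:
  (X=0, Z=0, Y=0) weight 1/27
  (X=0, Z=3, Y=0) weight 1/54
  (X=1, Z=0, Y=0) weight 1/24
  (X=1, Z=3, Y=0) weight 1/24
Group by Z:
  weight(Z=0) = 17/216
  weight(Z=3) = 13/216
Total weight = 17/216 + 13/216 = 5/36
P(Z=0 | obs) = 17/216 / 5/36 = 17/30
P(Z=3 | obs) = 13/216 / 5/36 = 13/30
argmax = 0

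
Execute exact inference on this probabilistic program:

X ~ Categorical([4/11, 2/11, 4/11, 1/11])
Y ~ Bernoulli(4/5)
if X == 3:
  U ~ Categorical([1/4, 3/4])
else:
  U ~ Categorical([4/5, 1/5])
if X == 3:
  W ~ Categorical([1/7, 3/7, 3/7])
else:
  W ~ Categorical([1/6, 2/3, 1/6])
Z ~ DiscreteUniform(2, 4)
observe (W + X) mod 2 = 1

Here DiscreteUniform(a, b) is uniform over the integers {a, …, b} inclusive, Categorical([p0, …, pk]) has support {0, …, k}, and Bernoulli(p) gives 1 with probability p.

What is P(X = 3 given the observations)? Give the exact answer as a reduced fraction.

Enumerate traces; 72 have nonzero weight after conditioning:
  (X=0, Y=0, U=0, W=1, Z=2) weight 32/2475
  (X=0, Y=0, U=0, W=1, Z=3) weight 32/2475
  (X=0, Y=0, U=0, W=1, Z=4) weight 32/2475
  (X=0, Y=0, U=1, W=1, Z=2) weight 8/2475
  (X=0, Y=0, U=1, W=1, Z=3) weight 8/2475
  (X=0, Y=0, U=1, W=1, Z=4) weight 8/2475
  (X=0, Y=1, U=0, W=1, Z=2) weight 128/2475
  (X=0, Y=1, U=0, W=1, Z=3) weight 128/2475
  (X=1, Y=0, U=0, W=0, Z=2) weight 4/2475
  (X=2, Y=0, U=0, W=1, Z=2) weight 32/2475
  … 62 more
Group by X:
  weight(X=0) = 8/33
  weight(X=1) = 2/33
  weight(X=2) = 8/33
  weight(X=3) = 4/77
Total weight = 8/33 + 2/33 + 8/33 + 4/77 = 46/77
P(X=0 | obs) = 8/33 / 46/77 = 28/69
P(X=1 | obs) = 2/33 / 46/77 = 7/69
P(X=2 | obs) = 8/33 / 46/77 = 28/69
P(X=3 | obs) = 4/77 / 46/77 = 2/23

P(X = 3 | obs) = 2/23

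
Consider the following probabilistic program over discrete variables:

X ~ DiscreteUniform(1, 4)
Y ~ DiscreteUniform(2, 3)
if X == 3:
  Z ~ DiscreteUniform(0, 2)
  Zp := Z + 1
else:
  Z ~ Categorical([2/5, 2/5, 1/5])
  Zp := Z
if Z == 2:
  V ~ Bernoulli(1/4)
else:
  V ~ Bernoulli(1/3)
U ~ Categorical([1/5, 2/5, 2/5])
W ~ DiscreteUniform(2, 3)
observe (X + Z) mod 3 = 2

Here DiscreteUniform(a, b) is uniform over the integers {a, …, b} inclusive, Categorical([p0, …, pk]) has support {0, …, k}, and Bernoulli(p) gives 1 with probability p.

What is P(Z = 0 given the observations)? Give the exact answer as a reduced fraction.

Enumerate traces; 96 have nonzero weight after conditioning:
  (X=1, Y=2, Z=1, V=0, U=0, W=2) weight 1/300
  (X=1, Y=2, Z=1, V=0, U=0, W=3) weight 1/300
  (X=1, Y=2, Z=1, V=0, U=1, W=2) weight 1/150
  (X=1, Y=2, Z=1, V=0, U=1, W=3) weight 1/150
  (X=1, Y=2, Z=1, V=0, U=2, W=2) weight 1/150
  (X=1, Y=2, Z=1, V=0, U=2, W=3) weight 1/150
  (X=1, Y=2, Z=1, V=1, U=0, W=2) weight 1/600
  (X=1, Y=2, Z=1, V=1, U=0, W=3) weight 1/600
  (X=2, Y=2, Z=0, V=0, U=0, W=2) weight 1/300
  (X=3, Y=2, Z=2, V=0, U=0, W=2) weight 1/320
  … 86 more
Group by Z:
  weight(Z=0) = 1/10
  weight(Z=1) = 1/5
  weight(Z=2) = 1/12
Total weight = 1/10 + 1/5 + 1/12 = 23/60
P(Z=0 | obs) = 1/10 / 23/60 = 6/23
P(Z=1 | obs) = 1/5 / 23/60 = 12/23
P(Z=2 | obs) = 1/12 / 23/60 = 5/23

P(Z = 0 | obs) = 6/23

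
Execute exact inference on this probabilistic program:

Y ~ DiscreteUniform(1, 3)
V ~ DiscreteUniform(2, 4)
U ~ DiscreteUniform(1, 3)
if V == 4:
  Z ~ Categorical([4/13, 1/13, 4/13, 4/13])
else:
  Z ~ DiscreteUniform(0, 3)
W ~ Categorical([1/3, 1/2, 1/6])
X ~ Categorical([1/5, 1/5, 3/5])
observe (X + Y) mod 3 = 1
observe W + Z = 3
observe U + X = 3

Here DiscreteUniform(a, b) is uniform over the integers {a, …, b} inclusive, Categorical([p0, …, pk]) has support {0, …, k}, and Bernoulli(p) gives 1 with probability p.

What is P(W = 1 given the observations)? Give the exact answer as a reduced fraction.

Enumerate traces; 27 have nonzero weight after conditioning:
  (Y=1, V=2, U=3, Z=1, W=2, X=0) weight 1/3240
  (Y=1, V=2, U=3, Z=2, W=1, X=0) weight 1/1080
  (Y=1, V=2, U=3, Z=3, W=0, X=0) weight 1/1620
  (Y=1, V=3, U=3, Z=1, W=2, X=0) weight 1/3240
  (Y=1, V=3, U=3, Z=2, W=1, X=0) weight 1/1080
  (Y=1, V=3, U=3, Z=3, W=0, X=0) weight 1/1620
  (Y=1, V=4, U=3, Z=1, W=2, X=0) weight 1/10530
  (Y=1, V=4, U=3, Z=2, W=1, X=0) weight 2/1755
  … 19 more
Group by W:
  weight(W=0) = 7/702
  weight(W=1) = 7/468
  weight(W=2) = 5/1404
Total weight = 7/702 + 7/468 + 5/1404 = 10/351
P(W=0 | obs) = 7/702 / 10/351 = 7/20
P(W=1 | obs) = 7/468 / 10/351 = 21/40
P(W=2 | obs) = 5/1404 / 10/351 = 1/8

P(W = 1 | obs) = 21/40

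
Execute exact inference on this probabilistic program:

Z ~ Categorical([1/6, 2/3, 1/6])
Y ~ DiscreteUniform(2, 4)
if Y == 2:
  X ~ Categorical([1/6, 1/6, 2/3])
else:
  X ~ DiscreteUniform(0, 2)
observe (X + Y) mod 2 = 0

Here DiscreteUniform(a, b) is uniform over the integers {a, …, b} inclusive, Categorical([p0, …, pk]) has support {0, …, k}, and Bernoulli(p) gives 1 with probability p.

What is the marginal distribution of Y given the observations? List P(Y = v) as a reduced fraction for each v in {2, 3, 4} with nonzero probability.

Enumerate traces; 15 have nonzero weight after conditioning:
  (Z=0, Y=2, X=0) weight 1/108
  (Z=0, Y=2, X=2) weight 1/27
  (Z=0, Y=3, X=1) weight 1/54
  (Z=0, Y=4, X=0) weight 1/54
  (Z=0, Y=4, X=2) weight 1/54
  (Z=1, Y=2, X=0) weight 1/27
  (Z=1, Y=2, X=2) weight 4/27
  (Z=1, Y=3, X=1) weight 2/27
  … 7 more
Group by Y:
  weight(Y=2) = 5/18
  weight(Y=3) = 1/9
  weight(Y=4) = 2/9
Total weight = 5/18 + 1/9 + 2/9 = 11/18
P(Y=2 | obs) = 5/18 / 11/18 = 5/11
P(Y=3 | obs) = 1/9 / 11/18 = 2/11
P(Y=4 | obs) = 2/9 / 11/18 = 4/11

P(Y=2) = 5/11, P(Y=3) = 2/11, P(Y=4) = 4/11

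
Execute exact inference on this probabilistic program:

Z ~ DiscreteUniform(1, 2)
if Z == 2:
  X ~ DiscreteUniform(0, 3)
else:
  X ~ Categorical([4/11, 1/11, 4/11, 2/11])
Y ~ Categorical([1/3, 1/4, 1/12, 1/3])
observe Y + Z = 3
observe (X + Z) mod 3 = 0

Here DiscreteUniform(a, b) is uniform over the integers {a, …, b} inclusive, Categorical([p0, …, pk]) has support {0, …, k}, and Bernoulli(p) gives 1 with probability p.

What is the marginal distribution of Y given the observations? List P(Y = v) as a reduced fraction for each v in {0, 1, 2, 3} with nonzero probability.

P(Y=1) = 33/49, P(Y=2) = 16/49

Enumerate traces; 2 have nonzero weight after conditioning:
  (Z=1, X=2, Y=2) weight 1/66
  (Z=2, X=1, Y=1) weight 1/32
Group by Y:
  weight(Y=1) = 1/32
  weight(Y=2) = 1/66
Total weight = 1/32 + 1/66 = 49/1056
P(Y=1 | obs) = 1/32 / 49/1056 = 33/49
P(Y=2 | obs) = 1/66 / 49/1056 = 16/49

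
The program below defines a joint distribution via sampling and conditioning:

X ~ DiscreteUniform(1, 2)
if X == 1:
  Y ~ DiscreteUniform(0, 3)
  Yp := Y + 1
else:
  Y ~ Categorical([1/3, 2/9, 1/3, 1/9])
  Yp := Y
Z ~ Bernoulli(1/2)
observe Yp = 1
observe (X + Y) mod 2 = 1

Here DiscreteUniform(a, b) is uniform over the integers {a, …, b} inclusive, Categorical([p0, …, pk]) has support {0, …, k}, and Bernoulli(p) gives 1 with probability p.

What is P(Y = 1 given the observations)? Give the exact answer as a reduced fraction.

Enumerate traces; 4 have nonzero weight after conditioning:
  (X=1, Y=0, Z=0) weight 1/16
  (X=1, Y=0, Z=1) weight 1/16
  (X=2, Y=1, Z=0) weight 1/18
  (X=2, Y=1, Z=1) weight 1/18
Group by Y:
  weight(Y=0) = 1/8
  weight(Y=1) = 1/9
Total weight = 1/8 + 1/9 = 17/72
P(Y=0 | obs) = 1/8 / 17/72 = 9/17
P(Y=1 | obs) = 1/9 / 17/72 = 8/17

P(Y = 1 | obs) = 8/17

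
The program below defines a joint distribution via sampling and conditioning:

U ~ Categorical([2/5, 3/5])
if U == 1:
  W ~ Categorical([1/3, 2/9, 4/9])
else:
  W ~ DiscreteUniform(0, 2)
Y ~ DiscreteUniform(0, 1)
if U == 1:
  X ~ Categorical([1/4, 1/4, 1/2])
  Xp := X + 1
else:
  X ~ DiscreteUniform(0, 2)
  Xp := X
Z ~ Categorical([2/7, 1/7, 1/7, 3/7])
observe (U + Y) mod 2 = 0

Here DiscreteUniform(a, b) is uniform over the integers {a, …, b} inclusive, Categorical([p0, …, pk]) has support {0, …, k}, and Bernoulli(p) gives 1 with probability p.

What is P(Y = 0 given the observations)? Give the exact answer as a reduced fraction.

P(Y = 0 | obs) = 2/5

Enumerate traces; 72 have nonzero weight after conditioning:
  (U=0, W=0, Y=0, X=0, Z=0) weight 2/315
  (U=0, W=0, Y=0, X=0, Z=1) weight 1/315
  (U=0, W=0, Y=0, X=0, Z=2) weight 1/315
  (U=0, W=0, Y=0, X=0, Z=3) weight 1/105
  (U=0, W=0, Y=0, X=1, Z=0) weight 2/315
  (U=0, W=0, Y=0, X=1, Z=1) weight 1/315
  (U=0, W=0, Y=0, X=1, Z=2) weight 1/315
  (U=0, W=0, Y=0, X=1, Z=3) weight 1/105
  (U=1, W=0, Y=1, X=0, Z=0) weight 1/140
  … 63 more
Group by Y:
  weight(Y=0) = 1/5
  weight(Y=1) = 3/10
Total weight = 1/5 + 3/10 = 1/2
P(Y=0 | obs) = 1/5 / 1/2 = 2/5
P(Y=1 | obs) = 3/10 / 1/2 = 3/5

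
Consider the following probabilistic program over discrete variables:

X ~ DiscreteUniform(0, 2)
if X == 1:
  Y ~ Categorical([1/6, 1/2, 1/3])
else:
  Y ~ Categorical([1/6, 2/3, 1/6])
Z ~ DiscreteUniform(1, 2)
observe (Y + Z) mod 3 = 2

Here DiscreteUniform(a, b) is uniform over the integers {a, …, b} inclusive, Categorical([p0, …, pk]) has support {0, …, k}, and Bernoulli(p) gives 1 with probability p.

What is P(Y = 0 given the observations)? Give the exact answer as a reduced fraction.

Enumerate traces; 6 have nonzero weight after conditioning:
  (X=0, Y=0, Z=2) weight 1/36
  (X=0, Y=1, Z=1) weight 1/9
  (X=1, Y=0, Z=2) weight 1/36
  (X=1, Y=1, Z=1) weight 1/12
  (X=2, Y=0, Z=2) weight 1/36
  (X=2, Y=1, Z=1) weight 1/9
Group by Y:
  weight(Y=0) = 1/12
  weight(Y=1) = 11/36
Total weight = 1/12 + 11/36 = 7/18
P(Y=0 | obs) = 1/12 / 7/18 = 3/14
P(Y=1 | obs) = 11/36 / 7/18 = 11/14

P(Y = 0 | obs) = 3/14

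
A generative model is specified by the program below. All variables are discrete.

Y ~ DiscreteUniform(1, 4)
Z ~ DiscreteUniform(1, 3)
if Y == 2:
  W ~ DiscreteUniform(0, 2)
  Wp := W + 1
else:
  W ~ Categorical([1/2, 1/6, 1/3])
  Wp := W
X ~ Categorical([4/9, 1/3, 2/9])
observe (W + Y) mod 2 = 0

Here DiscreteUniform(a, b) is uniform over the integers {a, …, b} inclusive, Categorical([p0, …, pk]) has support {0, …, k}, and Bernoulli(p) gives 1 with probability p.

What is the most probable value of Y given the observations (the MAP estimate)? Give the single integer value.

argmax_v P(Y = v | obs) = 4

Enumerate traces; 54 have nonzero weight after conditioning:
  (Y=1, Z=1, W=1, X=0) weight 1/162
  (Y=1, Z=1, W=1, X=1) weight 1/216
  (Y=1, Z=1, W=1, X=2) weight 1/324
  (Y=1, Z=2, W=1, X=0) weight 1/162
  (Y=1, Z=2, W=1, X=1) weight 1/216
  (Y=1, Z=2, W=1, X=2) weight 1/324
  (Y=1, Z=3, W=1, X=0) weight 1/162
  (Y=1, Z=3, W=1, X=1) weight 1/216
  (Y=2, Z=1, W=0, X=0) weight 1/81
  (Y=3, Z=1, W=1, X=0) weight 1/162
  … 44 more
Group by Y:
  weight(Y=1) = 1/24
  weight(Y=2) = 1/6
  weight(Y=3) = 1/24
  weight(Y=4) = 5/24
Total weight = 1/24 + 1/6 + 1/24 + 5/24 = 11/24
P(Y=1 | obs) = 1/24 / 11/24 = 1/11
P(Y=2 | obs) = 1/6 / 11/24 = 4/11
P(Y=3 | obs) = 1/24 / 11/24 = 1/11
P(Y=4 | obs) = 5/24 / 11/24 = 5/11
argmax = 4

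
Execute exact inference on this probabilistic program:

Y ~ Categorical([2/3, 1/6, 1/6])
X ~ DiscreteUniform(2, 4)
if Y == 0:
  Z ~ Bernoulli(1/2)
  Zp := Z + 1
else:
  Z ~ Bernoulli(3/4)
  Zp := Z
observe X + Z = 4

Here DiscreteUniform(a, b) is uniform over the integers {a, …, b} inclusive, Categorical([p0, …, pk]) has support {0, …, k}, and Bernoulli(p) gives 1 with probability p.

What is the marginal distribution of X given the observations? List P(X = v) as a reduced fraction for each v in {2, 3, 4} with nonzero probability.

Enumerate traces; 6 have nonzero weight after conditioning:
  (Y=0, X=3, Z=1) weight 1/9
  (Y=0, X=4, Z=0) weight 1/9
  (Y=1, X=3, Z=1) weight 1/24
  (Y=1, X=4, Z=0) weight 1/72
  (Y=2, X=3, Z=1) weight 1/24
  (Y=2, X=4, Z=0) weight 1/72
Group by X:
  weight(X=3) = 7/36
  weight(X=4) = 5/36
Total weight = 7/36 + 5/36 = 1/3
P(X=3 | obs) = 7/36 / 1/3 = 7/12
P(X=4 | obs) = 5/36 / 1/3 = 5/12

P(X=3) = 7/12, P(X=4) = 5/12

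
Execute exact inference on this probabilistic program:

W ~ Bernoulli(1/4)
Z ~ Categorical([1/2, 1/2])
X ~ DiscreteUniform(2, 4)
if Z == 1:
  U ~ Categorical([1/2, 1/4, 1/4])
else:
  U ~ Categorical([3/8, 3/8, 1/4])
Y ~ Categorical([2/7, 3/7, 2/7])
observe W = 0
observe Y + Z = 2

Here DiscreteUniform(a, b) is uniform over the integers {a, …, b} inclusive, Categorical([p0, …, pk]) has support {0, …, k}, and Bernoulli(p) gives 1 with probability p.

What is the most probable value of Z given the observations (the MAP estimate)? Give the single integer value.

Enumerate traces; 18 have nonzero weight after conditioning:
  (W=0, Z=0, X=2, U=0, Y=2) weight 3/224
  (W=0, Z=0, X=2, U=1, Y=2) weight 3/224
  (W=0, Z=0, X=2, U=2, Y=2) weight 1/112
  (W=0, Z=0, X=3, U=0, Y=2) weight 3/224
  (W=0, Z=0, X=3, U=1, Y=2) weight 3/224
  (W=0, Z=0, X=3, U=2, Y=2) weight 1/112
  (W=0, Z=0, X=4, U=0, Y=2) weight 3/224
  (W=0, Z=0, X=4, U=1, Y=2) weight 3/224
  (W=0, Z=1, X=2, U=0, Y=1) weight 3/112
  … 9 more
Group by Z:
  weight(Z=0) = 3/28
  weight(Z=1) = 9/56
Total weight = 3/28 + 9/56 = 15/56
P(Z=0 | obs) = 3/28 / 15/56 = 2/5
P(Z=1 | obs) = 9/56 / 15/56 = 3/5
argmax = 1

argmax_v P(Z = v | obs) = 1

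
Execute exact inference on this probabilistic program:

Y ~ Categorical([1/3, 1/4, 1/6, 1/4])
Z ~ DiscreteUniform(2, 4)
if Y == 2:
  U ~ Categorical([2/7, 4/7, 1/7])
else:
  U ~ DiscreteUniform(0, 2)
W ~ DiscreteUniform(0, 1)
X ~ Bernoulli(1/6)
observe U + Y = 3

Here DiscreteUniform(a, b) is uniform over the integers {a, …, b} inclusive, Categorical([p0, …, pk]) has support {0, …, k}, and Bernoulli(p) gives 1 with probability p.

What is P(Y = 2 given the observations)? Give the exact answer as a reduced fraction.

P(Y = 2 | obs) = 4/11

Enumerate traces; 36 have nonzero weight after conditioning:
  (Y=1, Z=2, U=2, W=0, X=0) weight 5/432
  (Y=1, Z=2, U=2, W=0, X=1) weight 1/432
  (Y=1, Z=2, U=2, W=1, X=0) weight 5/432
  (Y=1, Z=2, U=2, W=1, X=1) weight 1/432
  (Y=1, Z=3, U=2, W=0, X=0) weight 5/432
  (Y=1, Z=3, U=2, W=0, X=1) weight 1/432
  (Y=1, Z=3, U=2, W=1, X=0) weight 5/432
  (Y=1, Z=3, U=2, W=1, X=1) weight 1/432
  (Y=2, Z=2, U=1, W=0, X=0) weight 5/378
  (Y=3, Z=2, U=0, W=0, X=0) weight 5/432
  … 26 more
Group by Y:
  weight(Y=1) = 1/12
  weight(Y=2) = 2/21
  weight(Y=3) = 1/12
Total weight = 1/12 + 2/21 + 1/12 = 11/42
P(Y=1 | obs) = 1/12 / 11/42 = 7/22
P(Y=2 | obs) = 2/21 / 11/42 = 4/11
P(Y=3 | obs) = 1/12 / 11/42 = 7/22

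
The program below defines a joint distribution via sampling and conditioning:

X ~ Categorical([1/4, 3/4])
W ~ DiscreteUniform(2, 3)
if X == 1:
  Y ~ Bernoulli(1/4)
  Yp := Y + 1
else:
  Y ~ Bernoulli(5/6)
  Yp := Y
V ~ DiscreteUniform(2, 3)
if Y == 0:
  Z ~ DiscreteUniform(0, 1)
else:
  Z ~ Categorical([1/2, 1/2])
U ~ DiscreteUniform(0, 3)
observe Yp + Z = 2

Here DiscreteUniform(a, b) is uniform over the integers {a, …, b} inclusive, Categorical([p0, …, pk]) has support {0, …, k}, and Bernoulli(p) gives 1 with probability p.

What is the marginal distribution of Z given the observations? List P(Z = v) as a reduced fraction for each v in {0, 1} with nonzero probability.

P(Z=0) = 9/46, P(Z=1) = 37/46

Enumerate traces; 48 have nonzero weight after conditioning:
  (X=0, W=2, Y=1, V=2, Z=1, U=0) weight 5/768
  (X=0, W=2, Y=1, V=2, Z=1, U=1) weight 5/768
  (X=0, W=2, Y=1, V=2, Z=1, U=2) weight 5/768
  (X=0, W=2, Y=1, V=2, Z=1, U=3) weight 5/768
  (X=0, W=2, Y=1, V=3, Z=1, U=0) weight 5/768
  (X=0, W=2, Y=1, V=3, Z=1, U=1) weight 5/768
  (X=0, W=2, Y=1, V=3, Z=1, U=2) weight 5/768
  (X=0, W=2, Y=1, V=3, Z=1, U=3) weight 5/768
  (X=1, W=2, Y=1, V=2, Z=0, U=0) weight 3/512
  … 39 more
Group by Z:
  weight(Z=0) = 3/32
  weight(Z=1) = 37/96
Total weight = 3/32 + 37/96 = 23/48
P(Z=0 | obs) = 3/32 / 23/48 = 9/46
P(Z=1 | obs) = 37/96 / 23/48 = 37/46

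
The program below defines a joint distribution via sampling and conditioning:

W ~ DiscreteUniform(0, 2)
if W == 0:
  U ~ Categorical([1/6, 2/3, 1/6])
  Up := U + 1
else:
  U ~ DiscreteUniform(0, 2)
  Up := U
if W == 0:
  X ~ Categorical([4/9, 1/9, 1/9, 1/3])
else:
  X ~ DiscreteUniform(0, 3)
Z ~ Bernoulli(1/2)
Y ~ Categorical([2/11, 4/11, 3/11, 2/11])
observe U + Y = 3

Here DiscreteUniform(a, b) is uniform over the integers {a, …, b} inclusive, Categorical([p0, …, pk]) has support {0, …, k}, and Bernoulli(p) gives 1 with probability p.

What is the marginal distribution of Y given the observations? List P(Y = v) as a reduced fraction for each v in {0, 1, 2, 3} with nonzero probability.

Enumerate traces; 72 have nonzero weight after conditioning:
  (W=0, U=0, X=0, Z=0, Y=3) weight 2/891
  (W=0, U=0, X=0, Z=1, Y=3) weight 2/891
  (W=0, U=0, X=1, Z=0, Y=3) weight 1/1782
  (W=0, U=0, X=1, Z=1, Y=3) weight 1/1782
  (W=0, U=0, X=2, Z=0, Y=3) weight 1/1782
  (W=0, U=0, X=2, Z=1, Y=3) weight 1/1782
  (W=0, U=0, X=3, Z=0, Y=3) weight 1/594
  (W=0, U=0, X=3, Z=1, Y=3) weight 1/594
  (W=0, U=1, X=0, Z=0, Y=2) weight 4/297
  (W=0, U=2, X=0, Z=0, Y=1) weight 4/891
  … 62 more
Group by Y:
  weight(Y=1) = 10/99
  weight(Y=2) = 4/33
  weight(Y=3) = 5/99
Total weight = 10/99 + 4/33 + 5/99 = 3/11
P(Y=1 | obs) = 10/99 / 3/11 = 10/27
P(Y=2 | obs) = 4/33 / 3/11 = 4/9
P(Y=3 | obs) = 5/99 / 3/11 = 5/27

P(Y=1) = 10/27, P(Y=2) = 4/9, P(Y=3) = 5/27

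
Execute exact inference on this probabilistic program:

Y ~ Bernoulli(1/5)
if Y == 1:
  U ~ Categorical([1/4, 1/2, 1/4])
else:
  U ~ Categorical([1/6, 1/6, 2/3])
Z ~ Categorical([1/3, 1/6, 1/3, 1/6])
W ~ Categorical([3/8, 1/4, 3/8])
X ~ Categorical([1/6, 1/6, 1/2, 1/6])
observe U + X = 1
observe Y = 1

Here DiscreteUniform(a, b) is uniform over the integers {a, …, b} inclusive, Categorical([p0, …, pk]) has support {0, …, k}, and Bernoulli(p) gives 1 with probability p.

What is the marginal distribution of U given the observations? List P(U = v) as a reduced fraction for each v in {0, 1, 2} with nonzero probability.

Enumerate traces; 24 have nonzero weight after conditioning:
  (Y=1, U=0, Z=0, W=0, X=1) weight 1/960
  (Y=1, U=0, Z=0, W=1, X=1) weight 1/1440
  (Y=1, U=0, Z=0, W=2, X=1) weight 1/960
  (Y=1, U=0, Z=1, W=0, X=1) weight 1/1920
  (Y=1, U=0, Z=1, W=1, X=1) weight 1/2880
  (Y=1, U=0, Z=1, W=2, X=1) weight 1/1920
  (Y=1, U=0, Z=2, W=0, X=1) weight 1/960
  (Y=1, U=0, Z=2, W=1, X=1) weight 1/1440
  (Y=1, U=1, Z=0, W=0, X=0) weight 1/480
  … 15 more
Group by U:
  weight(U=0) = 1/120
  weight(U=1) = 1/60
Total weight = 1/120 + 1/60 = 1/40
P(U=0 | obs) = 1/120 / 1/40 = 1/3
P(U=1 | obs) = 1/60 / 1/40 = 2/3

P(U=0) = 1/3, P(U=1) = 2/3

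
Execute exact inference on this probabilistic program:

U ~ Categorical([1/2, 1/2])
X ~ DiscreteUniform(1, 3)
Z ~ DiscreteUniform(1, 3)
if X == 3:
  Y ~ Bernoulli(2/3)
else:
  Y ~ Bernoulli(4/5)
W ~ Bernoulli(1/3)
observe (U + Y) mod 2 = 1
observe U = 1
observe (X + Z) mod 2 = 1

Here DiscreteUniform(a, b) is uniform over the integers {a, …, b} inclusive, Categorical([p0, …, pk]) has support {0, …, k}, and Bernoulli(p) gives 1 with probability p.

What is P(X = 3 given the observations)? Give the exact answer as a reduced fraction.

Enumerate traces; 8 have nonzero weight after conditioning:
  (U=1, X=1, Z=2, Y=0, W=0) weight 1/135
  (U=1, X=1, Z=2, Y=0, W=1) weight 1/270
  (U=1, X=2, Z=1, Y=0, W=0) weight 1/135
  (U=1, X=2, Z=1, Y=0, W=1) weight 1/270
  (U=1, X=2, Z=3, Y=0, W=0) weight 1/135
  (U=1, X=2, Z=3, Y=0, W=1) weight 1/270
  (U=1, X=3, Z=2, Y=0, W=0) weight 1/81
  (U=1, X=3, Z=2, Y=0, W=1) weight 1/162
Group by X:
  weight(X=1) = 1/90
  weight(X=2) = 1/45
  weight(X=3) = 1/54
Total weight = 1/90 + 1/45 + 1/54 = 7/135
P(X=1 | obs) = 1/90 / 7/135 = 3/14
P(X=2 | obs) = 1/45 / 7/135 = 3/7
P(X=3 | obs) = 1/54 / 7/135 = 5/14

P(X = 3 | obs) = 5/14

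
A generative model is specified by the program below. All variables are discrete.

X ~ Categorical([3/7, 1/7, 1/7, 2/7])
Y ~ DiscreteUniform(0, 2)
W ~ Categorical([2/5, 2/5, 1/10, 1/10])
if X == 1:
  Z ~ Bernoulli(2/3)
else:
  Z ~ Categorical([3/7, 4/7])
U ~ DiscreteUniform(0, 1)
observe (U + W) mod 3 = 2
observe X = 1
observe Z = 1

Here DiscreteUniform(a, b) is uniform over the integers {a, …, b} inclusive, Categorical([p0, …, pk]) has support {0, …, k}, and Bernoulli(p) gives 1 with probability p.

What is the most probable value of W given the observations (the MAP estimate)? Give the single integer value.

Enumerate traces; 6 have nonzero weight after conditioning:
  (X=1, Y=0, W=1, Z=1, U=1) weight 2/315
  (X=1, Y=0, W=2, Z=1, U=0) weight 1/630
  (X=1, Y=1, W=1, Z=1, U=1) weight 2/315
  (X=1, Y=1, W=2, Z=1, U=0) weight 1/630
  (X=1, Y=2, W=1, Z=1, U=1) weight 2/315
  (X=1, Y=2, W=2, Z=1, U=0) weight 1/630
Group by W:
  weight(W=1) = 2/105
  weight(W=2) = 1/210
Total weight = 2/105 + 1/210 = 1/42
P(W=1 | obs) = 2/105 / 1/42 = 4/5
P(W=2 | obs) = 1/210 / 1/42 = 1/5
argmax = 1

argmax_v P(W = v | obs) = 1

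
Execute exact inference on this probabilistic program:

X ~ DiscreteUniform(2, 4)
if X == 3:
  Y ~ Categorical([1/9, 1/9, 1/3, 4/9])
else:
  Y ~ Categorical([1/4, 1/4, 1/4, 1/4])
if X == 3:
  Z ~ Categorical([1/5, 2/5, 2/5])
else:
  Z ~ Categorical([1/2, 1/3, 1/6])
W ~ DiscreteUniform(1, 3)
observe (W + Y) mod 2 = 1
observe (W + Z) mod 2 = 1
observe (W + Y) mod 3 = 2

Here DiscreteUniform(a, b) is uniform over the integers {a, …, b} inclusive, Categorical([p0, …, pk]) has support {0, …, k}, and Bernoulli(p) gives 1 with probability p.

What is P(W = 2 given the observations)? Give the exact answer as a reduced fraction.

Enumerate traces; 9 have nonzero weight after conditioning:
  (X=2, Y=2, Z=0, W=3) weight 1/72
  (X=2, Y=2, Z=2, W=3) weight 1/216
  (X=2, Y=3, Z=1, W=2) weight 1/108
  (X=3, Y=2, Z=0, W=3) weight 1/135
  (X=3, Y=2, Z=2, W=3) weight 2/135
  (X=3, Y=3, Z=1, W=2) weight 8/405
  (X=4, Y=2, Z=0, W=3) weight 1/72
  (X=4, Y=2, Z=2, W=3) weight 1/216
  … 1 more
Group by W:
  weight(W=2) = 31/810
  weight(W=3) = 8/135
Total weight = 31/810 + 8/135 = 79/810
P(W=2 | obs) = 31/810 / 79/810 = 31/79
P(W=3 | obs) = 8/135 / 79/810 = 48/79

P(W = 2 | obs) = 31/79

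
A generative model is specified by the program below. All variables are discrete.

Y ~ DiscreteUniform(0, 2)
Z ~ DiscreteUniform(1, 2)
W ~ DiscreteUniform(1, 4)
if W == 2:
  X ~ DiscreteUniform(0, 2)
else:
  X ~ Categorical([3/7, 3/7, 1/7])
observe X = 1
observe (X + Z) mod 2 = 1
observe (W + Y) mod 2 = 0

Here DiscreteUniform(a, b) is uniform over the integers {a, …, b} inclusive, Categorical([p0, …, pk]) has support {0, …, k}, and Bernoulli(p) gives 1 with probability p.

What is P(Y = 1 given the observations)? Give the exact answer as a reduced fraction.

Enumerate traces; 6 have nonzero weight after conditioning:
  (Y=0, Z=2, W=2, X=1) weight 1/72
  (Y=0, Z=2, W=4, X=1) weight 1/56
  (Y=1, Z=2, W=1, X=1) weight 1/56
  (Y=1, Z=2, W=3, X=1) weight 1/56
  (Y=2, Z=2, W=2, X=1) weight 1/72
  (Y=2, Z=2, W=4, X=1) weight 1/56
Group by Y:
  weight(Y=0) = 2/63
  weight(Y=1) = 1/28
  weight(Y=2) = 2/63
Total weight = 2/63 + 1/28 + 2/63 = 25/252
P(Y=0 | obs) = 2/63 / 25/252 = 8/25
P(Y=1 | obs) = 1/28 / 25/252 = 9/25
P(Y=2 | obs) = 2/63 / 25/252 = 8/25

P(Y = 1 | obs) = 9/25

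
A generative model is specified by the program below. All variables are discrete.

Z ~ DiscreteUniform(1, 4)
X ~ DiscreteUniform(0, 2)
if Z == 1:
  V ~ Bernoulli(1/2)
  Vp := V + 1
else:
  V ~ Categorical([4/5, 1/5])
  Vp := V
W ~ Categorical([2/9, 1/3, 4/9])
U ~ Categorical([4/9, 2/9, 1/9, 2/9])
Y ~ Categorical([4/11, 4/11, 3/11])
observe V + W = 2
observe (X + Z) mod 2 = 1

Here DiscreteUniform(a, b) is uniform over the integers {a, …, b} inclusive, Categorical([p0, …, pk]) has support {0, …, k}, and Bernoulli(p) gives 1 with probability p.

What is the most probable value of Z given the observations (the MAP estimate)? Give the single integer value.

Enumerate traces; 144 have nonzero weight after conditioning:
  (Z=1, X=0, V=0, W=2, U=0, Y=0) weight 8/2673
  (Z=1, X=0, V=0, W=2, U=0, Y=1) weight 8/2673
  (Z=1, X=0, V=0, W=2, U=0, Y=2) weight 2/891
  (Z=1, X=0, V=0, W=2, U=1, Y=0) weight 4/2673
  (Z=1, X=0, V=0, W=2, U=1, Y=1) weight 4/2673
  (Z=1, X=0, V=0, W=2, U=1, Y=2) weight 1/891
  (Z=1, X=0, V=0, W=2, U=2, Y=0) weight 2/2673
  (Z=1, X=0, V=0, W=2, U=2, Y=1) weight 2/2673
  (Z=2, X=1, V=0, W=2, U=0, Y=0) weight 64/13365
  (Z=3, X=0, V=0, W=2, U=0, Y=0) weight 64/13365
  … 134 more
Group by Z:
  weight(Z=1) = 7/108
  weight(Z=2) = 19/540
  weight(Z=3) = 19/270
  weight(Z=4) = 19/540
Total weight = 7/108 + 19/540 + 19/270 + 19/540 = 37/180
P(Z=1 | obs) = 7/108 / 37/180 = 35/111
P(Z=2 | obs) = 19/540 / 37/180 = 19/111
P(Z=3 | obs) = 19/270 / 37/180 = 38/111
P(Z=4 | obs) = 19/540 / 37/180 = 19/111
argmax = 3

argmax_v P(Z = v | obs) = 3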